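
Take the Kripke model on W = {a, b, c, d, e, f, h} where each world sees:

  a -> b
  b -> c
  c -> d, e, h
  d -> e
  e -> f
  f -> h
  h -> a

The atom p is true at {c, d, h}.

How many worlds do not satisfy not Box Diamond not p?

5

a: Box Diamond not p is F. ✓
b: Box Diamond not p is T. ✗
c: Box Diamond not p is T. ✗
d: Box Diamond not p is T. ✗
e: Box Diamond not p is F. ✓
f: Box Diamond not p is T. ✗
h: Box Diamond not p is T. ✗
Satisfying worlds: {a, e}.
So not Box Diamond not p fails at the other 5 worlds.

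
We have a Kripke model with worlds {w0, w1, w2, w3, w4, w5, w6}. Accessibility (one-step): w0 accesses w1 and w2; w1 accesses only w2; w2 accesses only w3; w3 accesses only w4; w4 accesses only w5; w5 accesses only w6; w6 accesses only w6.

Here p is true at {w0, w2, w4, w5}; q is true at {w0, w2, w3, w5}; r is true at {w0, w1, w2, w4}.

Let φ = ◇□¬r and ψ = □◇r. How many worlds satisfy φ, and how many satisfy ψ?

For ◇□¬r:
w0: successors {w1, w2}; □¬r there: w1:F, w2:T. ✓
w1: successors {w2}; □¬r there: w2:T. ✓
w2: successors {w3}; □¬r there: w3:F. ✗
w3: successors {w4}; □¬r there: w4:T. ✓
w4: successors {w5}; □¬r there: w5:T. ✓
w5: successors {w6}; □¬r there: w6:T. ✓
w6: successors {w6}; □¬r there: w6:T. ✓
— 6 worlds.
For □◇r:
w0: successors {w1, w2}; ◇r there: w1:T, w2:F. ✗
w1: successors {w2}; ◇r there: w2:F. ✗
w2: successors {w3}; ◇r there: w3:T. ✓
w3: successors {w4}; ◇r there: w4:F. ✗
w4: successors {w5}; ◇r there: w5:F. ✗
w5: successors {w6}; ◇r there: w6:F. ✗
w6: successors {w6}; ◇r there: w6:F. ✗
— 1 world.

6 and 1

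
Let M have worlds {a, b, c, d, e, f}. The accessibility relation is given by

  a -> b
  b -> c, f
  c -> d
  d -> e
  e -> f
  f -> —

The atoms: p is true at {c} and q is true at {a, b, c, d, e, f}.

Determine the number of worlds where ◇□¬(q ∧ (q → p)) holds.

a: successors {b}; □¬(q ∧ (q → p)) there: b:F. ✗
b: successors {c, f}; □¬(q ∧ (q → p)) there: c:T, f:T. ✓
c: successors {d}; □¬(q ∧ (q → p)) there: d:T. ✓
d: successors {e}; □¬(q ∧ (q → p)) there: e:T. ✓
e: successors {f}; □¬(q ∧ (q → p)) there: f:T. ✓
f: no successors, so ◇□¬(q ∧ (q → p)) fails. ✗
Satisfying worlds: {b, c, d, e}.

4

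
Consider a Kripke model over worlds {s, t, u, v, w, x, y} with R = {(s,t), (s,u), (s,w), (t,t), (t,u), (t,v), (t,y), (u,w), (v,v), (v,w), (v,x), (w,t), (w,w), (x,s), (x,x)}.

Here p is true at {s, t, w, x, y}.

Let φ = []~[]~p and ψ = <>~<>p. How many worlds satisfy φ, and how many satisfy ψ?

6 and 1

For []~[]~p:
s: successors {t, u, w}; ~[]~p there: t:T, u:T, w:T. ✓
t: successors {t, u, v, y}; ~[]~p there: t:T, u:T, v:T, y:F. ✗
u: successors {w}; ~[]~p there: w:T. ✓
v: successors {v, w, x}; ~[]~p there: v:T, w:T, x:T. ✓
w: successors {t, w}; ~[]~p there: t:T, w:T. ✓
x: successors {s, x}; ~[]~p there: s:T, x:T. ✓
y: no successors, so []~[]~p holds vacuously. ✓
— 6 worlds.
For <>~<>p:
s: successors {t, u, w}; ~<>p there: t:F, u:F, w:F. ✗
t: successors {t, u, v, y}; ~<>p there: t:F, u:F, v:F, y:T. ✓
u: successors {w}; ~<>p there: w:F. ✗
v: successors {v, w, x}; ~<>p there: v:F, w:F, x:F. ✗
w: successors {t, w}; ~<>p there: t:F, w:F. ✗
x: successors {s, x}; ~<>p there: s:F, x:F. ✗
y: no successors, so <>~<>p fails. ✗
— 1 world.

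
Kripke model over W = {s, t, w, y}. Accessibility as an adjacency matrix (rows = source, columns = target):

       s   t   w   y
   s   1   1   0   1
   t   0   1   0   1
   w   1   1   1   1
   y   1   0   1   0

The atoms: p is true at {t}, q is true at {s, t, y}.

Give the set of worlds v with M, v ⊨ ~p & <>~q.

{w, y}

s: ~p is T, <>~q is F. ✗
t: ~p is F, <>~q is F. ✗
w: ~p is T, <>~q is T. ✓
y: ~p is T, <>~q is T. ✓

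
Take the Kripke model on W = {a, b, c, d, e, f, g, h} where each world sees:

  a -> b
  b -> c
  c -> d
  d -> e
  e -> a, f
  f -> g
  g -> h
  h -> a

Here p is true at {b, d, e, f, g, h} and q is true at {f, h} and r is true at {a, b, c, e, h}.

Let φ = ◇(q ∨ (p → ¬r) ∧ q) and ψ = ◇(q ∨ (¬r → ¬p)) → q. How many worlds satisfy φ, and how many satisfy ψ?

For ◇(q ∨ (p → ¬r) ∧ q):
a: successors {b}; q ∨ (p → ¬r) ∧ q there: b:F. ✗
b: successors {c}; q ∨ (p → ¬r) ∧ q there: c:F. ✗
c: successors {d}; q ∨ (p → ¬r) ∧ q there: d:F. ✗
d: successors {e}; q ∨ (p → ¬r) ∧ q there: e:F. ✗
e: successors {a, f}; q ∨ (p → ¬r) ∧ q there: a:F, f:T. ✓
f: successors {g}; q ∨ (p → ¬r) ∧ q there: g:F. ✗
g: successors {h}; q ∨ (p → ¬r) ∧ q there: h:T. ✓
h: successors {a}; q ∨ (p → ¬r) ∧ q there: a:F. ✗
— 2 worlds.
For ◇(q ∨ (¬r → ¬p)) → q:
a: ◇(q ∨ (¬r → ¬p)) is T, q is F. ✗
b: ◇(q ∨ (¬r → ¬p)) is T, q is F. ✗
c: ◇(q ∨ (¬r → ¬p)) is F, q is F. ✓
d: ◇(q ∨ (¬r → ¬p)) is T, q is F. ✗
e: ◇(q ∨ (¬r → ¬p)) is T, q is F. ✗
f: ◇(q ∨ (¬r → ¬p)) is F, q is T. ✓
g: ◇(q ∨ (¬r → ¬p)) is T, q is F. ✗
h: ◇(q ∨ (¬r → ¬p)) is T, q is T. ✓
— 3 worlds.

2 and 3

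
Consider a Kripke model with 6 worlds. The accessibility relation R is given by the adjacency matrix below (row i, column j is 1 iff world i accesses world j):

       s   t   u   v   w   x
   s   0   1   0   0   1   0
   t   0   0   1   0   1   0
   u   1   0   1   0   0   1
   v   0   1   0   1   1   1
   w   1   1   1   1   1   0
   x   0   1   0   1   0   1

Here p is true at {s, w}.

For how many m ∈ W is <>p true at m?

5

s: successors {t, w}; p there: t:F, w:T. ✓
t: successors {u, w}; p there: u:F, w:T. ✓
u: successors {s, u, x}; p there: s:T, u:F, x:F. ✓
v: successors {t, v, w, x}; p there: t:F, v:F, w:T, x:F. ✓
w: successors {s, t, u, v, w}; p there: s:T, t:F, u:F, v:F, w:T. ✓
x: successors {t, v, x}; p there: t:F, v:F, x:F. ✗
Satisfying worlds: {s, t, u, v, w}.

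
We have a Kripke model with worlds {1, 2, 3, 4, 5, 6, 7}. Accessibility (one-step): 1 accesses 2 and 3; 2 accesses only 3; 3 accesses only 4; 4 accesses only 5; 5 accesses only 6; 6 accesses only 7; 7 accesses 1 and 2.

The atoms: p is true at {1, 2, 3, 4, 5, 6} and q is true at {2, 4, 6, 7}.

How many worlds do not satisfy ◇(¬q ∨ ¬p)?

2

1: successors {2, 3}; ¬q ∨ ¬p there: 2:F, 3:T. ✓
2: successors {3}; ¬q ∨ ¬p there: 3:T. ✓
3: successors {4}; ¬q ∨ ¬p there: 4:F. ✗
4: successors {5}; ¬q ∨ ¬p there: 5:T. ✓
5: successors {6}; ¬q ∨ ¬p there: 6:F. ✗
6: successors {7}; ¬q ∨ ¬p there: 7:T. ✓
7: successors {1, 2}; ¬q ∨ ¬p there: 1:T, 2:F. ✓
Satisfying worlds: {1, 2, 4, 6, 7}.
So ◇(¬q ∨ ¬p) fails at the other 2 worlds.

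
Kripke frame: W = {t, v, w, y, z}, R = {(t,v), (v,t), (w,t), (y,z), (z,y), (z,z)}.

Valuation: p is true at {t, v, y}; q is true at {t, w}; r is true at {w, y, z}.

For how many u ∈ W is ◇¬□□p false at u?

3

t: successors {v}; ¬□□p there: v:F. ✗
v: successors {t}; ¬□□p there: t:F. ✗
w: successors {t}; ¬□□p there: t:F. ✗
y: successors {z}; ¬□□p there: z:T. ✓
z: successors {y, z}; ¬□□p there: y:T, z:T. ✓
Satisfying worlds: {y, z}.
So ◇¬□□p fails at the other 3 worlds.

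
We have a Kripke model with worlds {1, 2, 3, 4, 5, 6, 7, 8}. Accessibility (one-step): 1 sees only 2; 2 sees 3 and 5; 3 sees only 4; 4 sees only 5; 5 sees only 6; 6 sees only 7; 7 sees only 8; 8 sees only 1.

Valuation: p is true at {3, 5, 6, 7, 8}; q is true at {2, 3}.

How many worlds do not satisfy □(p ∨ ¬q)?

1: successors {2}; p ∨ ¬q there: 2:F. ✗
2: successors {3, 5}; p ∨ ¬q there: 3:T, 5:T. ✓
3: successors {4}; p ∨ ¬q there: 4:T. ✓
4: successors {5}; p ∨ ¬q there: 5:T. ✓
5: successors {6}; p ∨ ¬q there: 6:T. ✓
6: successors {7}; p ∨ ¬q there: 7:T. ✓
7: successors {8}; p ∨ ¬q there: 8:T. ✓
8: successors {1}; p ∨ ¬q there: 1:T. ✓
Satisfying worlds: {2, 3, 4, 5, 6, 7, 8}.
So □(p ∨ ¬q) fails at the other 1 world.

1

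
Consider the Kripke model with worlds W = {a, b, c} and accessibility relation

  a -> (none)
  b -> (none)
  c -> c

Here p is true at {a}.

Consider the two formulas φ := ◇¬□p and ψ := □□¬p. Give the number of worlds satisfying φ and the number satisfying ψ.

For ◇¬□p:
a: no successors, so ◇¬□p fails. ✗
b: no successors, so ◇¬□p fails. ✗
c: successors {c}; ¬□p there: c:T. ✓
— 1 world.
For □□¬p:
a: no successors, so □□¬p holds vacuously. ✓
b: no successors, so □□¬p holds vacuously. ✓
c: successors {c}; □¬p there: c:T. ✓
— 3 worlds.

1 and 3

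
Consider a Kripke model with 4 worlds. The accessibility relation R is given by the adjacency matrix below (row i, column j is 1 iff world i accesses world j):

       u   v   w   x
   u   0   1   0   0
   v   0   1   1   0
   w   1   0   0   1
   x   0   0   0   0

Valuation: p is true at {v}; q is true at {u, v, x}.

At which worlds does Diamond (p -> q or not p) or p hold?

u: Diamond (p -> q or not p) is T, p is F. ✓
v: Diamond (p -> q or not p) is T, p is T. ✓
w: Diamond (p -> q or not p) is T, p is F. ✓
x: Diamond (p -> q or not p) is F, p is F. ✗

{u, v, w}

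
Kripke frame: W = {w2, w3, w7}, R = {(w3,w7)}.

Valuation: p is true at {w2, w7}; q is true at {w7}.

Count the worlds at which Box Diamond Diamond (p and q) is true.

w2: no successors, so Box Diamond Diamond (p and q) holds vacuously. ✓
w3: successors {w7}; Diamond Diamond (p and q) there: w7:F. ✗
w7: no successors, so Box Diamond Diamond (p and q) holds vacuously. ✓
Satisfying worlds: {w2, w7}.

2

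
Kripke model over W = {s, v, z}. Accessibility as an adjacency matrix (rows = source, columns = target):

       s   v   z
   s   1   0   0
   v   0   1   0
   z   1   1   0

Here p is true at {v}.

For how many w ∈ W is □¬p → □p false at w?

1

s: □¬p is T, □p is F. ✗
v: □¬p is F, □p is T. ✓
z: □¬p is F, □p is F. ✓
Satisfying worlds: {v, z}.
So □¬p → □p fails at the other 1 world.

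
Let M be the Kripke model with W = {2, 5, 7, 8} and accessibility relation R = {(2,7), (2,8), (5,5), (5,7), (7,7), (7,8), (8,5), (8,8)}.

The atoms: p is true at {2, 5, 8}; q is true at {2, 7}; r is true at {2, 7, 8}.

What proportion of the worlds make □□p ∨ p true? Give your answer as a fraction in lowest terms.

3/4

2: □□p is F, p is T. ✓
5: □□p is F, p is T. ✓
7: □□p is F, p is F. ✗
8: □□p is F, p is T. ✓
That's 3 of 4 worlds, so 3/4.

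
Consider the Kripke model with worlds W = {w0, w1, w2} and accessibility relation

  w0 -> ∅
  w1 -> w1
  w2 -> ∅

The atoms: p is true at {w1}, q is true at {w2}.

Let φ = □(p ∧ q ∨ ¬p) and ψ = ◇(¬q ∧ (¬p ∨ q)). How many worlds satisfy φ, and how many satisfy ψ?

2 and 0

For □(p ∧ q ∨ ¬p):
w0: no successors, so □(p ∧ q ∨ ¬p) holds vacuously. ✓
w1: successors {w1}; p ∧ q ∨ ¬p there: w1:F. ✗
w2: no successors, so □(p ∧ q ∨ ¬p) holds vacuously. ✓
— 2 worlds.
For ◇(¬q ∧ (¬p ∨ q)):
w0: no successors, so ◇(¬q ∧ (¬p ∨ q)) fails. ✗
w1: successors {w1}; ¬q ∧ (¬p ∨ q) there: w1:F. ✗
w2: no successors, so ◇(¬q ∧ (¬p ∨ q)) fails. ✗
— 0 worlds.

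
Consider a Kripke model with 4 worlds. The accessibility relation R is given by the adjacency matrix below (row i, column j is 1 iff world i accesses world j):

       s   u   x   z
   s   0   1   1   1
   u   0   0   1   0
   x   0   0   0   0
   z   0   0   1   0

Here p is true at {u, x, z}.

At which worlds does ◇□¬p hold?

{s, u, z}

s: successors {u, x, z}; □¬p there: u:F, x:T, z:F. ✓
u: successors {x}; □¬p there: x:T. ✓
x: no successors, so ◇□¬p fails. ✗
z: successors {x}; □¬p there: x:T. ✓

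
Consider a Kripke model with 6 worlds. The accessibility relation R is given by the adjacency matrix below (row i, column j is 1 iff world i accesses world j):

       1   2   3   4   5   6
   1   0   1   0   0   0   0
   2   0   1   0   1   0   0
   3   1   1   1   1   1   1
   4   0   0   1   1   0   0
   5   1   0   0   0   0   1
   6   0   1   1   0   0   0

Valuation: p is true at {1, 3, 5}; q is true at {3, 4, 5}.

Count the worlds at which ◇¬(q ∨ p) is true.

5

1: successors {2}; ¬(q ∨ p) there: 2:T. ✓
2: successors {2, 4}; ¬(q ∨ p) there: 2:T, 4:F. ✓
3: successors {1, 2, 3, 4, 5, 6}; ¬(q ∨ p) there: 1:F, 2:T, 3:F, 4:F, 5:F, 6:T. ✓
4: successors {3, 4}; ¬(q ∨ p) there: 3:F, 4:F. ✗
5: successors {1, 6}; ¬(q ∨ p) there: 1:F, 6:T. ✓
6: successors {2, 3}; ¬(q ∨ p) there: 2:T, 3:F. ✓
Satisfying worlds: {1, 2, 3, 5, 6}.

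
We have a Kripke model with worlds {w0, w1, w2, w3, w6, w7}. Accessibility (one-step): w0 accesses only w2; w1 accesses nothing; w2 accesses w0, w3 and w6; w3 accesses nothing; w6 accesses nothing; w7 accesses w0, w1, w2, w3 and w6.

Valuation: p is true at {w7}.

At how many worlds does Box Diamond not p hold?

4

w0: successors {w2}; Diamond not p there: w2:T. ✓
w1: no successors, so Box Diamond not p holds vacuously. ✓
w2: successors {w0, w3, w6}; Diamond not p there: w0:T, w3:F, w6:F. ✗
w3: no successors, so Box Diamond not p holds vacuously. ✓
w6: no successors, so Box Diamond not p holds vacuously. ✓
w7: successors {w0, w1, w2, w3, w6}; Diamond not p there: w0:T, w1:F, w2:T, w3:F, w6:F. ✗
Satisfying worlds: {w0, w1, w3, w6}.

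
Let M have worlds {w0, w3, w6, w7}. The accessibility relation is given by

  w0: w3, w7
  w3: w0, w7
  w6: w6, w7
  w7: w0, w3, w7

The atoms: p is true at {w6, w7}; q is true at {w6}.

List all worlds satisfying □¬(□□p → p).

w0: successors {w3, w7}; ¬(□□p → p) there: w3:F, w7:F. ✗
w3: successors {w0, w7}; ¬(□□p → p) there: w0:F, w7:F. ✗
w6: successors {w6, w7}; ¬(□□p → p) there: w6:F, w7:F. ✗
w7: successors {w0, w3, w7}; ¬(□□p → p) there: w0:F, w3:F, w7:F. ✗

∅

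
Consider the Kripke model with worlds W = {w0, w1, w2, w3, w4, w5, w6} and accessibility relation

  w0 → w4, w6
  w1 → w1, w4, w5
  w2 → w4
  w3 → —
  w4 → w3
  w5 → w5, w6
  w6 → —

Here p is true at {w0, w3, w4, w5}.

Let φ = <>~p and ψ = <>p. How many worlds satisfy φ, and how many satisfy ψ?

For <>~p:
w0: successors {w4, w6}; ~p there: w4:F, w6:T. ✓
w1: successors {w1, w4, w5}; ~p there: w1:T, w4:F, w5:F. ✓
w2: successors {w4}; ~p there: w4:F. ✗
w3: no successors, so <>~p fails. ✗
w4: successors {w3}; ~p there: w3:F. ✗
w5: successors {w5, w6}; ~p there: w5:F, w6:T. ✓
w6: no successors, so <>~p fails. ✗
— 3 worlds.
For <>p:
w0: successors {w4, w6}; p there: w4:T, w6:F. ✓
w1: successors {w1, w4, w5}; p there: w1:F, w4:T, w5:T. ✓
w2: successors {w4}; p there: w4:T. ✓
w3: no successors, so <>p fails. ✗
w4: successors {w3}; p there: w3:T. ✓
w5: successors {w5, w6}; p there: w5:T, w6:F. ✓
w6: no successors, so <>p fails. ✗
— 5 worlds.

3 and 5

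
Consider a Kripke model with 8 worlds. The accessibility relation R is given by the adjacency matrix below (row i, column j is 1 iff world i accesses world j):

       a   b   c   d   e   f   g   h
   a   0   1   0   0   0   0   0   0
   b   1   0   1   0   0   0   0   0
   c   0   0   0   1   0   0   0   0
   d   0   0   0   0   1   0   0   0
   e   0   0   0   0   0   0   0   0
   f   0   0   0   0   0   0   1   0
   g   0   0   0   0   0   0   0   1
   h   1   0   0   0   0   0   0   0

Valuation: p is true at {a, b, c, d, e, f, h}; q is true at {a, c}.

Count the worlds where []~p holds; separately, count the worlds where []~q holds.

2 and 6

For []~p:
a: successors {b}; ~p there: b:F. ✗
b: successors {a, c}; ~p there: a:F, c:F. ✗
c: successors {d}; ~p there: d:F. ✗
d: successors {e}; ~p there: e:F. ✗
e: no successors, so []~p holds vacuously. ✓
f: successors {g}; ~p there: g:T. ✓
g: successors {h}; ~p there: h:F. ✗
h: successors {a}; ~p there: a:F. ✗
— 2 worlds.
For []~q:
a: successors {b}; ~q there: b:T. ✓
b: successors {a, c}; ~q there: a:F, c:F. ✗
c: successors {d}; ~q there: d:T. ✓
d: successors {e}; ~q there: e:T. ✓
e: no successors, so []~q holds vacuously. ✓
f: successors {g}; ~q there: g:T. ✓
g: successors {h}; ~q there: h:T. ✓
h: successors {a}; ~q there: a:F. ✗
— 6 worlds.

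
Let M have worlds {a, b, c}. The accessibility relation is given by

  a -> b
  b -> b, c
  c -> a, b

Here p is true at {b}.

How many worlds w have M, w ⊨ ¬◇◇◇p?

0

a: ◇◇◇p is T. ✗
b: ◇◇◇p is T. ✗
c: ◇◇◇p is T. ✗
Satisfying worlds: ∅.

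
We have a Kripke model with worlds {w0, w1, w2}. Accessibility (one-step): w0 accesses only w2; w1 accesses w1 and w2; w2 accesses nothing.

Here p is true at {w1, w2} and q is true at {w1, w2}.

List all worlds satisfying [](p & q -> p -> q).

w0: successors {w2}; p & q -> p -> q there: w2:T. ✓
w1: successors {w1, w2}; p & q -> p -> q there: w1:T, w2:T. ✓
w2: no successors, so [](p & q -> p -> q) holds vacuously. ✓

{w0, w1, w2}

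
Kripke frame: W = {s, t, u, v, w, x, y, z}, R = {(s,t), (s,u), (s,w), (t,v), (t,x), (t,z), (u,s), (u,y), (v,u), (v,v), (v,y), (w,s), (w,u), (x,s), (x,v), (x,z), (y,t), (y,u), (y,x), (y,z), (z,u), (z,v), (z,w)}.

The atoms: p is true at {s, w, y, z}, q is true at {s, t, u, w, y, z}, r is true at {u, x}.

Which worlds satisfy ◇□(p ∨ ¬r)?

s: successors {t, u, w}; □(p ∨ ¬r) there: t:F, u:T, w:F. ✓
t: successors {v, x, z}; □(p ∨ ¬r) there: v:F, x:T, z:F. ✓
u: successors {s, y}; □(p ∨ ¬r) there: s:F, y:F. ✗
v: successors {u, v, y}; □(p ∨ ¬r) there: u:T, v:F, y:F. ✓
w: successors {s, u}; □(p ∨ ¬r) there: s:F, u:T. ✓
x: successors {s, v, z}; □(p ∨ ¬r) there: s:F, v:F, z:F. ✗
y: successors {t, u, x, z}; □(p ∨ ¬r) there: t:F, u:T, x:T, z:F. ✓
z: successors {u, v, w}; □(p ∨ ¬r) there: u:T, v:F, w:F. ✓

{s, t, v, w, y, z}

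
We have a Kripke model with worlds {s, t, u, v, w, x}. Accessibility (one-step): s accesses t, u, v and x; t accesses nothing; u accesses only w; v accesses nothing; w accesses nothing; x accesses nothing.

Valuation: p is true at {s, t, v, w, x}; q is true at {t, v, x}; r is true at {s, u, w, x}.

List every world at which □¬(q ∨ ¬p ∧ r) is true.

s: successors {t, u, v, x}; ¬(q ∨ ¬p ∧ r) there: t:F, u:F, v:F, x:F. ✗
t: no successors, so □¬(q ∨ ¬p ∧ r) holds vacuously. ✓
u: successors {w}; ¬(q ∨ ¬p ∧ r) there: w:T. ✓
v: no successors, so □¬(q ∨ ¬p ∧ r) holds vacuously. ✓
w: no successors, so □¬(q ∨ ¬p ∧ r) holds vacuously. ✓
x: no successors, so □¬(q ∨ ¬p ∧ r) holds vacuously. ✓

{t, u, v, w, x}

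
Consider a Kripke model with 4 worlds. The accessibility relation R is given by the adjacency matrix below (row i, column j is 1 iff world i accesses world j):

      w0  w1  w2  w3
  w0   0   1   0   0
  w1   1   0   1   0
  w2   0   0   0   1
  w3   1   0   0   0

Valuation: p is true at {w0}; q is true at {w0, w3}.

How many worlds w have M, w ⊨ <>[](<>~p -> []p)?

1

w0: successors {w1}; [](<>~p -> []p) there: w1:F. ✗
w1: successors {w0, w2}; [](<>~p -> []p) there: w0:F, w2:T. ✓
w2: successors {w3}; [](<>~p -> []p) there: w3:F. ✗
w3: successors {w0}; [](<>~p -> []p) there: w0:F. ✗
Satisfying worlds: {w1}.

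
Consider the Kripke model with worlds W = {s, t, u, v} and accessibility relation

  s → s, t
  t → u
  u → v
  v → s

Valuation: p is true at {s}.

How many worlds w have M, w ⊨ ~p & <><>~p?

s: ~p is F, <><>~p is T. ✗
t: ~p is T, <><>~p is T. ✓
u: ~p is T, <><>~p is F. ✗
v: ~p is T, <><>~p is T. ✓
Satisfying worlds: {t, v}.

2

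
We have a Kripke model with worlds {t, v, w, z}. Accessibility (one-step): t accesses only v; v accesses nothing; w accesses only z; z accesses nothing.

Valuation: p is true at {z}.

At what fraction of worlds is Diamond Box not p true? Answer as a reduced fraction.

1/2

t: successors {v}; Box not p there: v:T. ✓
v: no successors, so Diamond Box not p fails. ✗
w: successors {z}; Box not p there: z:T. ✓
z: no successors, so Diamond Box not p fails. ✗
That's 2 of 4 worlds, so 2/4 = 1/2.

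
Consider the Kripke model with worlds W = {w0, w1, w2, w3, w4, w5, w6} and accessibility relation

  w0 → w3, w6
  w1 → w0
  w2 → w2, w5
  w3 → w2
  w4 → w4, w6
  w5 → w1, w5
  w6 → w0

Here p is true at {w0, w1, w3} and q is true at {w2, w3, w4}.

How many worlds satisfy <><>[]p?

w0: successors {w3, w6}; <>[]p there: w3:F, w6:F. ✗
w1: successors {w0}; <>[]p there: w0:T. ✓
w2: successors {w2, w5}; <>[]p there: w2:F, w5:T. ✓
w3: successors {w2}; <>[]p there: w2:F. ✗
w4: successors {w4, w6}; <>[]p there: w4:T, w6:F. ✓
w5: successors {w1, w5}; <>[]p there: w1:F, w5:T. ✓
w6: successors {w0}; <>[]p there: w0:T. ✓
Satisfying worlds: {w1, w2, w4, w5, w6}.

5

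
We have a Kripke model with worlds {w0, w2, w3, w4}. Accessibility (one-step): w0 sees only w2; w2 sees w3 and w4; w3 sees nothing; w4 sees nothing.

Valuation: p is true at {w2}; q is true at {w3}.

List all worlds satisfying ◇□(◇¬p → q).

{w0, w2}

w0: successors {w2}; □(◇¬p → q) there: w2:T. ✓
w2: successors {w3, w4}; □(◇¬p → q) there: w3:T, w4:T. ✓
w3: no successors, so ◇□(◇¬p → q) fails. ✗
w4: no successors, so ◇□(◇¬p → q) fails. ✗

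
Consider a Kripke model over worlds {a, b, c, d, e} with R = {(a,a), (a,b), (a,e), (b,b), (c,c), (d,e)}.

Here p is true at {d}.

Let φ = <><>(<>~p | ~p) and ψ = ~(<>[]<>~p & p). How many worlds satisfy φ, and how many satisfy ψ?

3 and 4

For <><>(<>~p | ~p):
a: successors {a, b, e}; <>(<>~p | ~p) there: a:T, b:T, e:F. ✓
b: successors {b}; <>(<>~p | ~p) there: b:T. ✓
c: successors {c}; <>(<>~p | ~p) there: c:T. ✓
d: successors {e}; <>(<>~p | ~p) there: e:F. ✗
e: no successors, so <><>(<>~p | ~p) fails. ✗
— 3 worlds.
For ~(<>[]<>~p & p):
a: <>[]<>~p & p is F. ✓
b: <>[]<>~p & p is F. ✓
c: <>[]<>~p & p is F. ✓
d: <>[]<>~p & p is T. ✗
e: <>[]<>~p & p is F. ✓
— 4 worlds.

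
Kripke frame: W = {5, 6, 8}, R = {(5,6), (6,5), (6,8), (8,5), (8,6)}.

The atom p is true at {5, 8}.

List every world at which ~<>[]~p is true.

{5}

5: <>[]~p is F. ✓
6: <>[]~p is T. ✗
8: <>[]~p is T. ✗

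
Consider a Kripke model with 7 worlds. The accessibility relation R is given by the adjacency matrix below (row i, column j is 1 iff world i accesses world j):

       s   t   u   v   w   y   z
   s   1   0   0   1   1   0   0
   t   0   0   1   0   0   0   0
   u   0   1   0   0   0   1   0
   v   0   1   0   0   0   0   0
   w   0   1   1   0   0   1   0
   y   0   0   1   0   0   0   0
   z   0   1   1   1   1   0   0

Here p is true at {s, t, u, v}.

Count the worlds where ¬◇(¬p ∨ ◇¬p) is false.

6

s: ◇(¬p ∨ ◇¬p) is T. ✗
t: ◇(¬p ∨ ◇¬p) is T. ✗
u: ◇(¬p ∨ ◇¬p) is T. ✗
v: ◇(¬p ∨ ◇¬p) is F. ✓
w: ◇(¬p ∨ ◇¬p) is T. ✗
y: ◇(¬p ∨ ◇¬p) is T. ✗
z: ◇(¬p ∨ ◇¬p) is T. ✗
Satisfying worlds: {v}.
So ¬◇(¬p ∨ ◇¬p) fails at the other 6 worlds.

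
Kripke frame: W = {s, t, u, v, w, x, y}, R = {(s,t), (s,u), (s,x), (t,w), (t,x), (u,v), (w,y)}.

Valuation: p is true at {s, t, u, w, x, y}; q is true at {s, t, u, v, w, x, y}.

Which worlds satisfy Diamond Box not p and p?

s: Diamond Box not p is T, p is T. ✓
t: Diamond Box not p is T, p is T. ✓
u: Diamond Box not p is T, p is T. ✓
v: Diamond Box not p is F, p is F. ✗
w: Diamond Box not p is T, p is T. ✓
x: Diamond Box not p is F, p is T. ✗
y: Diamond Box not p is F, p is T. ✗

{s, t, u, w}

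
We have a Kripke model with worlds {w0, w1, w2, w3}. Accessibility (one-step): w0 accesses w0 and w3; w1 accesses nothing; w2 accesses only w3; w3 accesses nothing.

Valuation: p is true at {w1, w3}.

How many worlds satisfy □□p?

w0: successors {w0, w3}; □p there: w0:F, w3:T. ✗
w1: no successors, so □□p holds vacuously. ✓
w2: successors {w3}; □p there: w3:T. ✓
w3: no successors, so □□p holds vacuously. ✓
Satisfying worlds: {w1, w2, w3}.

3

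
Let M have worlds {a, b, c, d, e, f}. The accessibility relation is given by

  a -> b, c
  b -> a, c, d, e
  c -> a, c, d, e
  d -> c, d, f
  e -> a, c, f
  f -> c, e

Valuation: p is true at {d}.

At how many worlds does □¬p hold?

a: successors {b, c}; ¬p there: b:T, c:T. ✓
b: successors {a, c, d, e}; ¬p there: a:T, c:T, d:F, e:T. ✗
c: successors {a, c, d, e}; ¬p there: a:T, c:T, d:F, e:T. ✗
d: successors {c, d, f}; ¬p there: c:T, d:F, f:T. ✗
e: successors {a, c, f}; ¬p there: a:T, c:T, f:T. ✓
f: successors {c, e}; ¬p there: c:T, e:T. ✓
Satisfying worlds: {a, e, f}.

3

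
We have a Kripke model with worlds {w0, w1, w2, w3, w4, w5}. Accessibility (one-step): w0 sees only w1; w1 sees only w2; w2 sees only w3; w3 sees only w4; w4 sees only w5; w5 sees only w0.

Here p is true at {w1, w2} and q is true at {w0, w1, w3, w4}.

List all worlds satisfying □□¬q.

{w0, w3}

w0: successors {w1}; □¬q there: w1:T. ✓
w1: successors {w2}; □¬q there: w2:F. ✗
w2: successors {w3}; □¬q there: w3:F. ✗
w3: successors {w4}; □¬q there: w4:T. ✓
w4: successors {w5}; □¬q there: w5:F. ✗
w5: successors {w0}; □¬q there: w0:F. ✗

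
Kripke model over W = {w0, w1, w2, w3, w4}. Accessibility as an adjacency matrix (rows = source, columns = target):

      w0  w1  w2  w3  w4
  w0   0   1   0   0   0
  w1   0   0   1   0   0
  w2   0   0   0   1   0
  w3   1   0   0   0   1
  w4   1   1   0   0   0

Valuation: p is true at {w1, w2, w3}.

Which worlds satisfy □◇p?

{w0, w1, w3, w4}

w0: successors {w1}; ◇p there: w1:T. ✓
w1: successors {w2}; ◇p there: w2:T. ✓
w2: successors {w3}; ◇p there: w3:F. ✗
w3: successors {w0, w4}; ◇p there: w0:T, w4:T. ✓
w4: successors {w0, w1}; ◇p there: w0:T, w1:T. ✓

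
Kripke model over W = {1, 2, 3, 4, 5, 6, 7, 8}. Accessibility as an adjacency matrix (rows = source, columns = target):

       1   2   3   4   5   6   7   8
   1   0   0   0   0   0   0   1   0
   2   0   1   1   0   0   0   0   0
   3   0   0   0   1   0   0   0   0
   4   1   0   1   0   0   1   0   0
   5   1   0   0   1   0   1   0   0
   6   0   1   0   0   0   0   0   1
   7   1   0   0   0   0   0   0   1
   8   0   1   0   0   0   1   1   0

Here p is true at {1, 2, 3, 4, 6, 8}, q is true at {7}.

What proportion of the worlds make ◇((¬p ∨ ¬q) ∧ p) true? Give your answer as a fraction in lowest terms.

1: successors {7}; (¬p ∨ ¬q) ∧ p there: 7:F. ✗
2: successors {2, 3}; (¬p ∨ ¬q) ∧ p there: 2:T, 3:T. ✓
3: successors {4}; (¬p ∨ ¬q) ∧ p there: 4:T. ✓
4: successors {1, 3, 6}; (¬p ∨ ¬q) ∧ p there: 1:T, 3:T, 6:T. ✓
5: successors {1, 4, 6}; (¬p ∨ ¬q) ∧ p there: 1:T, 4:T, 6:T. ✓
6: successors {2, 8}; (¬p ∨ ¬q) ∧ p there: 2:T, 8:T. ✓
7: successors {1, 8}; (¬p ∨ ¬q) ∧ p there: 1:T, 8:T. ✓
8: successors {2, 6, 7}; (¬p ∨ ¬q) ∧ p there: 2:T, 6:T, 7:F. ✓
That's 7 of 8 worlds, so 7/8.

7/8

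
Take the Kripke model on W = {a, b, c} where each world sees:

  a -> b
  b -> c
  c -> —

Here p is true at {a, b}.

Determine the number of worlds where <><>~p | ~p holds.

2

a: <><>~p is T, ~p is F. ✓
b: <><>~p is F, ~p is F. ✗
c: <><>~p is F, ~p is T. ✓
Satisfying worlds: {a, c}.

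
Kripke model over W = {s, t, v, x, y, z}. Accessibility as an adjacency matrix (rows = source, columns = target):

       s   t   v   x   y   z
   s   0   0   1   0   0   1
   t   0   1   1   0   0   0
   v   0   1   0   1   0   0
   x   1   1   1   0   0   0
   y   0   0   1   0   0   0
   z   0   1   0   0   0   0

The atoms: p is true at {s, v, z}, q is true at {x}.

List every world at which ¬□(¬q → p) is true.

{t, v, x, z}

s: □(¬q → p) is T. ✗
t: □(¬q → p) is F. ✓
v: □(¬q → p) is F. ✓
x: □(¬q → p) is F. ✓
y: □(¬q → p) is T. ✗
z: □(¬q → p) is F. ✓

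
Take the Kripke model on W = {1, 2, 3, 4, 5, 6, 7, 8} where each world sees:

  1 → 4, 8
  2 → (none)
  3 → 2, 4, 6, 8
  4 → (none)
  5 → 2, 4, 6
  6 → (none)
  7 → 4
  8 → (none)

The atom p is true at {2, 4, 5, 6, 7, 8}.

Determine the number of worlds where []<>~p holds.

4

1: successors {4, 8}; <>~p there: 4:F, 8:F. ✗
2: no successors, so []<>~p holds vacuously. ✓
3: successors {2, 4, 6, 8}; <>~p there: 2:F, 4:F, 6:F, 8:F. ✗
4: no successors, so []<>~p holds vacuously. ✓
5: successors {2, 4, 6}; <>~p there: 2:F, 4:F, 6:F. ✗
6: no successors, so []<>~p holds vacuously. ✓
7: successors {4}; <>~p there: 4:F. ✗
8: no successors, so []<>~p holds vacuously. ✓
Satisfying worlds: {2, 4, 6, 8}.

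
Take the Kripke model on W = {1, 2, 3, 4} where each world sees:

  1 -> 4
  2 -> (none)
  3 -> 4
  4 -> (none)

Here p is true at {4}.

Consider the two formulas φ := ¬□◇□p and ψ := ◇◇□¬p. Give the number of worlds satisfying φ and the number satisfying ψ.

For ¬□◇□p:
1: □◇□p is F. ✓
2: □◇□p is T. ✗
3: □◇□p is F. ✓
4: □◇□p is T. ✗
— 2 worlds.
For ◇◇□¬p:
1: successors {4}; ◇□¬p there: 4:F. ✗
2: no successors, so ◇◇□¬p fails. ✗
3: successors {4}; ◇□¬p there: 4:F. ✗
4: no successors, so ◇◇□¬p fails. ✗
— 0 worlds.

2 and 0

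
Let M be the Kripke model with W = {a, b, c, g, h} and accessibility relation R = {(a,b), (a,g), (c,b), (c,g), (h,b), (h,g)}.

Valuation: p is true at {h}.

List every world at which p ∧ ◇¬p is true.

{h}

a: p is F, ◇¬p is T. ✗
b: p is F, ◇¬p is F. ✗
c: p is F, ◇¬p is T. ✗
g: p is F, ◇¬p is F. ✗
h: p is T, ◇¬p is T. ✓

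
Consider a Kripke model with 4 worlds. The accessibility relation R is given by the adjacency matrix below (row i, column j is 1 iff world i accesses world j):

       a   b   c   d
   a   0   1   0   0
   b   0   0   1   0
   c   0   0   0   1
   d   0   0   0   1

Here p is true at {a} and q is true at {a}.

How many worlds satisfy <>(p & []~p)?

0

a: successors {b}; p & []~p there: b:F. ✗
b: successors {c}; p & []~p there: c:F. ✗
c: successors {d}; p & []~p there: d:F. ✗
d: successors {d}; p & []~p there: d:F. ✗
Satisfying worlds: ∅.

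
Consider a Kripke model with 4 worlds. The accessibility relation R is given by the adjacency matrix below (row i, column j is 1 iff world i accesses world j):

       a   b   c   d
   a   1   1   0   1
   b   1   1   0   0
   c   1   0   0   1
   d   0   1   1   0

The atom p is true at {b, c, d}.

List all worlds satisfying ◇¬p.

{a, b, c}

a: successors {a, b, d}; ¬p there: a:T, b:F, d:F. ✓
b: successors {a, b}; ¬p there: a:T, b:F. ✓
c: successors {a, d}; ¬p there: a:T, d:F. ✓
d: successors {b, c}; ¬p there: b:F, c:F. ✗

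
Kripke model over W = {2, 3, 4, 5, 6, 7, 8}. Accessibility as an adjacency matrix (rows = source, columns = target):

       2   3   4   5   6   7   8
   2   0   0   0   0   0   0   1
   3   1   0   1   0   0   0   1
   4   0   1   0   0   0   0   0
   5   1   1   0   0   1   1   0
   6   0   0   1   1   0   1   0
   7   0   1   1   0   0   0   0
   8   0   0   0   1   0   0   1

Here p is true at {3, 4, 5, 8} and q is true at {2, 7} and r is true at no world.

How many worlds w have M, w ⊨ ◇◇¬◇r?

7

2: successors {8}; ◇¬◇r there: 8:T. ✓
3: successors {2, 4, 8}; ◇¬◇r there: 2:T, 4:T, 8:T. ✓
4: successors {3}; ◇¬◇r there: 3:T. ✓
5: successors {2, 3, 6, 7}; ◇¬◇r there: 2:T, 3:T, 6:T, 7:T. ✓
6: successors {4, 5, 7}; ◇¬◇r there: 4:T, 5:T, 7:T. ✓
7: successors {3, 4}; ◇¬◇r there: 3:T, 4:T. ✓
8: successors {5, 8}; ◇¬◇r there: 5:T, 8:T. ✓
Satisfying worlds: {2, 3, 4, 5, 6, 7, 8}.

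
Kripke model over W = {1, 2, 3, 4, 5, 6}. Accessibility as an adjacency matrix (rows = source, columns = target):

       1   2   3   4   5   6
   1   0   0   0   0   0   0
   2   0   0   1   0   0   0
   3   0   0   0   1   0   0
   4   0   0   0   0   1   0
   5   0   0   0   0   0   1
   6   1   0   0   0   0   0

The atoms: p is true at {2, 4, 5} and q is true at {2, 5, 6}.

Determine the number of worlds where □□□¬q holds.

4

1: no successors, so □□□¬q holds vacuously. ✓
2: successors {3}; □□¬q there: 3:F. ✗
3: successors {4}; □□¬q there: 4:F. ✗
4: successors {5}; □□¬q there: 5:T. ✓
5: successors {6}; □□¬q there: 6:T. ✓
6: successors {1}; □□¬q there: 1:T. ✓
Satisfying worlds: {1, 4, 5, 6}.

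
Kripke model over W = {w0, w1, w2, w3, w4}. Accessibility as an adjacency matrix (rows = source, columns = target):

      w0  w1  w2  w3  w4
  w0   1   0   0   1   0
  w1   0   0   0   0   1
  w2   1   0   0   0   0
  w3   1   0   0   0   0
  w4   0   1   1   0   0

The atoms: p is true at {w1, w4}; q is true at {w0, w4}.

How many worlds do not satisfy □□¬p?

2

w0: successors {w0, w3}; □¬p there: w0:T, w3:T. ✓
w1: successors {w4}; □¬p there: w4:F. ✗
w2: successors {w0}; □¬p there: w0:T. ✓
w3: successors {w0}; □¬p there: w0:T. ✓
w4: successors {w1, w2}; □¬p there: w1:F, w2:T. ✗
Satisfying worlds: {w0, w2, w3}.
So □□¬p fails at the other 2 worlds.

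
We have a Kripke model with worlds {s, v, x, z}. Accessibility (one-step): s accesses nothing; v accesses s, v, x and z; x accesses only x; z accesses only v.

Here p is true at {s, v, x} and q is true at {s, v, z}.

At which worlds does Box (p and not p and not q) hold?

s: no successors, so Box (p and not p and not q) holds vacuously. ✓
v: successors {s, v, x, z}; p and not p and not q there: s:F, v:F, x:F, z:F. ✗
x: successors {x}; p and not p and not q there: x:F. ✗
z: successors {v}; p and not p and not q there: v:F. ✗

{s}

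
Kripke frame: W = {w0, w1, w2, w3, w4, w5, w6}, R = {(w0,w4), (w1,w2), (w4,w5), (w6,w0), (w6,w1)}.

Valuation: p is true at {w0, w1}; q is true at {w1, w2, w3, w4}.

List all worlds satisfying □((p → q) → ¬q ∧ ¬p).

w0: successors {w4}; (p → q) → ¬q ∧ ¬p there: w4:F. ✗
w1: successors {w2}; (p → q) → ¬q ∧ ¬p there: w2:F. ✗
w2: no successors, so □((p → q) → ¬q ∧ ¬p) holds vacuously. ✓
w3: no successors, so □((p → q) → ¬q ∧ ¬p) holds vacuously. ✓
w4: successors {w5}; (p → q) → ¬q ∧ ¬p there: w5:T. ✓
w5: no successors, so □((p → q) → ¬q ∧ ¬p) holds vacuously. ✓
w6: successors {w0, w1}; (p → q) → ¬q ∧ ¬p there: w0:T, w1:F. ✗

{w2, w3, w4, w5}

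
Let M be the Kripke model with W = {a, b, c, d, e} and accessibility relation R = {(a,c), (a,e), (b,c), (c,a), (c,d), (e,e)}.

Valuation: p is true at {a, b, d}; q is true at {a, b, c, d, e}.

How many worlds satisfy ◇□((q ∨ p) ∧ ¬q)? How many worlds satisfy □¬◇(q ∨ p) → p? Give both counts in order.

1 and 5

For ◇□((q ∨ p) ∧ ¬q):
a: successors {c, e}; □((q ∨ p) ∧ ¬q) there: c:F, e:F. ✗
b: successors {c}; □((q ∨ p) ∧ ¬q) there: c:F. ✗
c: successors {a, d}; □((q ∨ p) ∧ ¬q) there: a:F, d:T. ✓
d: no successors, so ◇□((q ∨ p) ∧ ¬q) fails. ✗
e: successors {e}; □((q ∨ p) ∧ ¬q) there: e:F. ✗
— 1 world.
For □¬◇(q ∨ p) → p:
a: □¬◇(q ∨ p) is F, p is T. ✓
b: □¬◇(q ∨ p) is F, p is T. ✓
c: □¬◇(q ∨ p) is F, p is F. ✓
d: □¬◇(q ∨ p) is T, p is T. ✓
e: □¬◇(q ∨ p) is F, p is F. ✓
— 5 worlds.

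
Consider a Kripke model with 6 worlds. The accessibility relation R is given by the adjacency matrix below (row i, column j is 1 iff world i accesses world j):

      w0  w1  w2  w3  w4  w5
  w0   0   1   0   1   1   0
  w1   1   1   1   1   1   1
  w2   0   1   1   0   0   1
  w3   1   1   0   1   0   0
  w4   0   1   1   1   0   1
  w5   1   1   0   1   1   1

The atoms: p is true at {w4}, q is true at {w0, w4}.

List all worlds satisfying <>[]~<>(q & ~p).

w0: successors {w1, w3, w4}; []~<>(q & ~p) there: w1:F, w3:F, w4:F. ✗
w1: successors {w0, w1, w2, w3, w4, w5}; []~<>(q & ~p) there: w0:F, w1:F, w2:F, w3:F, w4:F, w5:F. ✗
w2: successors {w1, w2, w5}; []~<>(q & ~p) there: w1:F, w2:F, w5:F. ✗
w3: successors {w0, w1, w3}; []~<>(q & ~p) there: w0:F, w1:F, w3:F. ✗
w4: successors {w1, w2, w3, w5}; []~<>(q & ~p) there: w1:F, w2:F, w3:F, w5:F. ✗
w5: successors {w0, w1, w3, w4, w5}; []~<>(q & ~p) there: w0:F, w1:F, w3:F, w4:F, w5:F. ✗

∅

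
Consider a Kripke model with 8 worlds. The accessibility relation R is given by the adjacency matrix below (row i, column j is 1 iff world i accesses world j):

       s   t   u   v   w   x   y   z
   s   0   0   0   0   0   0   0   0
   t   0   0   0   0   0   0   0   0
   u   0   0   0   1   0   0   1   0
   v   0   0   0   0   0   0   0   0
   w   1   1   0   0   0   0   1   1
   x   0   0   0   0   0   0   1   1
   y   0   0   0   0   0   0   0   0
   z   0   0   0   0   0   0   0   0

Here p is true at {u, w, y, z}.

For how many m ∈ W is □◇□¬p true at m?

s: no successors, so □◇□¬p holds vacuously. ✓
t: no successors, so □◇□¬p holds vacuously. ✓
u: successors {v, y}; ◇□¬p there: v:F, y:F. ✗
v: no successors, so □◇□¬p holds vacuously. ✓
w: successors {s, t, y, z}; ◇□¬p there: s:F, t:F, y:F, z:F. ✗
x: successors {y, z}; ◇□¬p there: y:F, z:F. ✗
y: no successors, so □◇□¬p holds vacuously. ✓
z: no successors, so □◇□¬p holds vacuously. ✓
Satisfying worlds: {s, t, v, y, z}.

5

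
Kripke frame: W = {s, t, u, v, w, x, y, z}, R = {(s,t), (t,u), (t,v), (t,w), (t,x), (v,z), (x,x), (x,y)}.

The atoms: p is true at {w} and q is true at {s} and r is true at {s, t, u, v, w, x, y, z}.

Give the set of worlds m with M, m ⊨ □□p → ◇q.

s: □□p is F, ◇q is F. ✓
t: □□p is F, ◇q is F. ✓
u: □□p is T, ◇q is F. ✗
v: □□p is T, ◇q is F. ✗
w: □□p is T, ◇q is F. ✗
x: □□p is F, ◇q is F. ✓
y: □□p is T, ◇q is F. ✗
z: □□p is T, ◇q is F. ✗

{s, t, x}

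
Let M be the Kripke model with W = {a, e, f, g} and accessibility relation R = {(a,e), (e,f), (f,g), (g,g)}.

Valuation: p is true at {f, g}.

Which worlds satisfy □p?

{e, f, g}

a: successors {e}; p there: e:F. ✗
e: successors {f}; p there: f:T. ✓
f: successors {g}; p there: g:T. ✓
g: successors {g}; p there: g:T. ✓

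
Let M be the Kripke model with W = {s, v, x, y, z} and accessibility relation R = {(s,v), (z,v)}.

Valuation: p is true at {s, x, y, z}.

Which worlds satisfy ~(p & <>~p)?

{v, x, y}

s: p & <>~p is T. ✗
v: p & <>~p is F. ✓
x: p & <>~p is F. ✓
y: p & <>~p is F. ✓
z: p & <>~p is T. ✗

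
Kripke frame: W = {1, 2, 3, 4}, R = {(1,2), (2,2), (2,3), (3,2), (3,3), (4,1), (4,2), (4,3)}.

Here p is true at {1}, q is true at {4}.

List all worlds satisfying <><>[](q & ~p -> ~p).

1: successors {2}; <>[](q & ~p -> ~p) there: 2:T. ✓
2: successors {2, 3}; <>[](q & ~p -> ~p) there: 2:T, 3:T. ✓
3: successors {2, 3}; <>[](q & ~p -> ~p) there: 2:T, 3:T. ✓
4: successors {1, 2, 3}; <>[](q & ~p -> ~p) there: 1:T, 2:T, 3:T. ✓

{1, 2, 3, 4}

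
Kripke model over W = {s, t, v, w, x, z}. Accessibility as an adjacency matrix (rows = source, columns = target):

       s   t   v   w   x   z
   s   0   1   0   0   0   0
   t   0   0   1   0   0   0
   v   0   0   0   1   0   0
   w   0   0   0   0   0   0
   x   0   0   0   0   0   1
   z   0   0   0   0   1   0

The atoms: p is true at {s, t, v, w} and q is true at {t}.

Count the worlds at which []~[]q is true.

5

s: successors {t}; ~[]q there: t:T. ✓
t: successors {v}; ~[]q there: v:T. ✓
v: successors {w}; ~[]q there: w:F. ✗
w: no successors, so []~[]q holds vacuously. ✓
x: successors {z}; ~[]q there: z:T. ✓
z: successors {x}; ~[]q there: x:T. ✓
Satisfying worlds: {s, t, w, x, z}.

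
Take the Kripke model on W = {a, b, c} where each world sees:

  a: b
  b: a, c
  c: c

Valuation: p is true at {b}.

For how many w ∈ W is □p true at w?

a: successors {b}; p there: b:T. ✓
b: successors {a, c}; p there: a:F, c:F. ✗
c: successors {c}; p there: c:F. ✗
Satisfying worlds: {a}.

1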